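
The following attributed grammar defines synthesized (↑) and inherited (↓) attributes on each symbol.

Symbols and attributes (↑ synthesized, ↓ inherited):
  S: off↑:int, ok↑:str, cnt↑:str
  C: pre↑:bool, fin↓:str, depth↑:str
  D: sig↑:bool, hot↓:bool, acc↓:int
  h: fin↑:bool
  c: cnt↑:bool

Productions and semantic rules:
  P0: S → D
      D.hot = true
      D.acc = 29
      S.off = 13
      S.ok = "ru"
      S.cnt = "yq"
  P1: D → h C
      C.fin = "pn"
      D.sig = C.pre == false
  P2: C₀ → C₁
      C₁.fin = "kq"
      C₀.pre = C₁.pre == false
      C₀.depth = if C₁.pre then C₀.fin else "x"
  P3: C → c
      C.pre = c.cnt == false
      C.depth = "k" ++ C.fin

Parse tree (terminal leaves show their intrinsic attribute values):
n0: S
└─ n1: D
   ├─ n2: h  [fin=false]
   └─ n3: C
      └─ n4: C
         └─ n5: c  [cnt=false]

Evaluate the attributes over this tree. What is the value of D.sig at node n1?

true

1. n1.hot = true  [true]
2. n1.acc = 29  [29]
3. n2.fin = false  [terminal]
4. n3.fin = "pn"  ["pn"]
5. n4.fin = "kq"  ["kq"]
6. n5.cnt = false  [terminal]
7. n4.pre = true  [c.cnt == false]
8. n4.depth = "kkq"  ["k" ++ C.fin]
9. n3.pre = false  [C₁.pre == false]
10. n3.depth = "pn"  [if C₁.pre then C₀.fin else "x"]
11. n1.sig = true  [C.pre == false]
12. n0.off = 13  [13]
13. n0.ok = "ru"  ["ru"]
14. n0.cnt = "yq"  ["yq"]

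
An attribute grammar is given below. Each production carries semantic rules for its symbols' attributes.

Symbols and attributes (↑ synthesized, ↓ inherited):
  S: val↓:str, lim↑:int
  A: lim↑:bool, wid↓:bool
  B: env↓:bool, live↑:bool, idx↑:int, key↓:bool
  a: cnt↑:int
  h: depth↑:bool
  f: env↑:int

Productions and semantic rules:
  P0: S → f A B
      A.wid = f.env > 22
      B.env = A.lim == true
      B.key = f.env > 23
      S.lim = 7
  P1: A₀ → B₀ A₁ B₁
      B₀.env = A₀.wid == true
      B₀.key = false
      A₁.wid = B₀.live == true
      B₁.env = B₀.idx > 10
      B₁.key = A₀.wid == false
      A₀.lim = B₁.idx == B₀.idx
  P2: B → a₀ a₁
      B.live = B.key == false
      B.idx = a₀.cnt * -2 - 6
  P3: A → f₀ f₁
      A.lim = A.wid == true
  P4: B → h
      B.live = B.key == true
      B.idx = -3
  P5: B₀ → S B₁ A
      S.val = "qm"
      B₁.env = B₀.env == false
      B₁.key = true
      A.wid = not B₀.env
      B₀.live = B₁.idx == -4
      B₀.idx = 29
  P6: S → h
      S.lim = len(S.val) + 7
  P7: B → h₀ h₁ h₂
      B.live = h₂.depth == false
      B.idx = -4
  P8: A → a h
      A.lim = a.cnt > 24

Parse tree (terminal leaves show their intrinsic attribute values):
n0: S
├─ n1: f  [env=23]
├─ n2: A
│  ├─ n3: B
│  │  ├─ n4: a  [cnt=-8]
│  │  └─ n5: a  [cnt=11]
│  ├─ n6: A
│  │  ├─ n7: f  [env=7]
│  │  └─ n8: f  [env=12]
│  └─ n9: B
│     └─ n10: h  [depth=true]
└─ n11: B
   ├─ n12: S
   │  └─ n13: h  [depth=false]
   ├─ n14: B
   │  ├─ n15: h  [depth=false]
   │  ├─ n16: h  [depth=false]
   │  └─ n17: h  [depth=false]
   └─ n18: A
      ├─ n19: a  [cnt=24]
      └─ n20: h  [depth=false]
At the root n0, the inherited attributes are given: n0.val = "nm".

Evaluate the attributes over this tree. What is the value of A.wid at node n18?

true

1. n0.val = "nm"  [given at root]
2. n1.env = 23  [terminal]
3. n2.wid = true  [f.env > 22]
4. n3.env = true  [A₀.wid == true]
5. n3.key = false  [false]
6. n4.cnt = -8  [terminal]
7. n5.cnt = 11  [terminal]
8. n3.live = true  [B.key == false]
9. n3.idx = 10  [a₀.cnt * -2 - 6]
10. n6.wid = true  [B₀.live == true]
11. n7.env = 7  [terminal]
12. n8.env = 12  [terminal]
13. n6.lim = true  [A.wid == true]
14. n9.env = false  [B₀.idx > 10]
15. n9.key = false  [A₀.wid == false]
16. n10.depth = true  [terminal]
17. n9.live = false  [B.key == true]
18. n9.idx = -3  [-3]
19. n2.lim = false  [B₁.idx == B₀.idx]
20. n11.env = false  [A.lim == true]
21. n11.key = false  [f.env > 23]
22. n12.val = "qm"  ["qm"]
23. n13.depth = false  [terminal]
24. n12.lim = 9  [len(S.val) + 7]
25. n14.env = true  [B₀.env == false]
26. n14.key = true  [true]
27. n15.depth = false  [terminal]
28. n16.depth = false  [terminal]
29. n17.depth = false  [terminal]
30. n14.live = true  [h₂.depth == false]
31. n14.idx = -4  [-4]
32. n18.wid = true  [not B₀.env]
33. n19.cnt = 24  [terminal]
34. n20.depth = false  [terminal]
35. n18.lim = false  [a.cnt > 24]
36. n11.live = true  [B₁.idx == -4]
37. n11.idx = 29  [29]
38. n0.lim = 7  [7]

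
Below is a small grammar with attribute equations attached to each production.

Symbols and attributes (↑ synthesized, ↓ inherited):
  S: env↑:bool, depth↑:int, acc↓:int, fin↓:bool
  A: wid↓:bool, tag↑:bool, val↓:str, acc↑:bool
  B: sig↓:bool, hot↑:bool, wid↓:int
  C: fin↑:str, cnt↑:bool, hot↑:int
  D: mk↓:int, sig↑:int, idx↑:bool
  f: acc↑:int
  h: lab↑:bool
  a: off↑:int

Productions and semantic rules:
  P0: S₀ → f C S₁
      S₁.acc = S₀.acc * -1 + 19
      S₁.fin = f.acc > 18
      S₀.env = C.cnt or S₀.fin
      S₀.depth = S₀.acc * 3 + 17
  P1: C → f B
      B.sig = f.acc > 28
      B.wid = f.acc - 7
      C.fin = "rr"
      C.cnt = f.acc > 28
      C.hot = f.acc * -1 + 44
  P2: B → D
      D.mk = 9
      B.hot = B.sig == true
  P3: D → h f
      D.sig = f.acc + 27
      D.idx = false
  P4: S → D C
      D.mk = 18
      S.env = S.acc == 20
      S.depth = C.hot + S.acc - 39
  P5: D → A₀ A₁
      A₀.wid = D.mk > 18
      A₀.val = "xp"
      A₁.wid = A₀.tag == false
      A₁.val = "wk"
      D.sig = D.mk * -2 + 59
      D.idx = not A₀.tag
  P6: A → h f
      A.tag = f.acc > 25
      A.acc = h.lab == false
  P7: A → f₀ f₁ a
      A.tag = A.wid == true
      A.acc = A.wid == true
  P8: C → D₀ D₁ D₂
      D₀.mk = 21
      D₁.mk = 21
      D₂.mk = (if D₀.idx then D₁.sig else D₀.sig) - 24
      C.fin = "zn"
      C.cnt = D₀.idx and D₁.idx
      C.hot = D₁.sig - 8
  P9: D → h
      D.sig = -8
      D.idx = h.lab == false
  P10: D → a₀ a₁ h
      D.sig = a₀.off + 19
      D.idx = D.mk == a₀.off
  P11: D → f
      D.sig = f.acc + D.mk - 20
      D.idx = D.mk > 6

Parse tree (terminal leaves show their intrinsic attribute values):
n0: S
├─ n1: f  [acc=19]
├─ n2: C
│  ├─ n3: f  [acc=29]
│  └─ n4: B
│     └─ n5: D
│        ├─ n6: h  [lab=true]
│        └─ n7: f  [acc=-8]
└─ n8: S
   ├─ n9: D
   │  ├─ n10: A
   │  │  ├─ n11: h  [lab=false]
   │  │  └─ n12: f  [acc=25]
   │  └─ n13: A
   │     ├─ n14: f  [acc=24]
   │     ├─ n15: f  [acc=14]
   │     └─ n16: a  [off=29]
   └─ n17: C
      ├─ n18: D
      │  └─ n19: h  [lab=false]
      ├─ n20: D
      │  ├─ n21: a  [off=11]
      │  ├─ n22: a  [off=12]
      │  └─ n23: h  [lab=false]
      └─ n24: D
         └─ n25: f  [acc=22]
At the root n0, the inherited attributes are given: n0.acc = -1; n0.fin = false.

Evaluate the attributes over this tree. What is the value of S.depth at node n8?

3

1. n0.acc = -1  [given at root]
2. n0.fin = false  [given at root]
3. n1.acc = 19  [terminal]
4. n3.acc = 29  [terminal]
5. n4.sig = true  [f.acc > 28]
6. n4.wid = 22  [f.acc - 7]
7. n5.mk = 9  [9]
8. n6.lab = true  [terminal]
9. n7.acc = -8  [terminal]
10. n5.sig = 19  [f.acc + 27]
11. n5.idx = false  [false]
12. n4.hot = true  [B.sig == true]
13. n2.fin = "rr"  ["rr"]
14. n2.cnt = true  [f.acc > 28]
15. n2.hot = 15  [f.acc * -1 + 44]
16. n8.acc = 20  [S₀.acc * -1 + 19]
17. n8.fin = true  [f.acc > 18]
18. n9.mk = 18  [18]
19. n10.wid = false  [D.mk > 18]
20. n10.val = "xp"  ["xp"]
21. n11.lab = false  [terminal]
22. n12.acc = 25  [terminal]
23. n10.tag = false  [f.acc > 25]
24. n10.acc = true  [h.lab == false]
25. n13.wid = true  [A₀.tag == false]
26. n13.val = "wk"  ["wk"]
27. n14.acc = 24  [terminal]
28. n15.acc = 14  [terminal]
29. n16.off = 29  [terminal]
30. n13.tag = true  [A.wid == true]
31. n13.acc = true  [A.wid == true]
32. n9.sig = 23  [D.mk * -2 + 59]
33. n9.idx = true  [not A₀.tag]
34. n18.mk = 21  [21]
35. n19.lab = false  [terminal]
36. n18.sig = -8  [-8]
37. n18.idx = true  [h.lab == false]
38. n20.mk = 21  [21]
39. n21.off = 11  [terminal]
40. n22.off = 12  [terminal]
41. n23.lab = false  [terminal]
42. n20.sig = 30  [a₀.off + 19]
43. n20.idx = false  [D.mk == a₀.off]
44. n24.mk = 6  [(if D₀.idx then D₁.sig else D₀.sig) - 24]
45. n25.acc = 22  [terminal]
46. n24.sig = 8  [f.acc + D.mk - 20]
47. n24.idx = false  [D.mk > 6]
48. n17.fin = "zn"  ["zn"]
49. n17.cnt = false  [D₀.idx and D₁.idx]
50. n17.hot = 22  [D₁.sig - 8]
51. n8.env = true  [S.acc == 20]
52. n8.depth = 3  [C.hot + S.acc - 39]
53. n0.env = true  [C.cnt or S₀.fin]
54. n0.depth = 14  [S₀.acc * 3 + 17]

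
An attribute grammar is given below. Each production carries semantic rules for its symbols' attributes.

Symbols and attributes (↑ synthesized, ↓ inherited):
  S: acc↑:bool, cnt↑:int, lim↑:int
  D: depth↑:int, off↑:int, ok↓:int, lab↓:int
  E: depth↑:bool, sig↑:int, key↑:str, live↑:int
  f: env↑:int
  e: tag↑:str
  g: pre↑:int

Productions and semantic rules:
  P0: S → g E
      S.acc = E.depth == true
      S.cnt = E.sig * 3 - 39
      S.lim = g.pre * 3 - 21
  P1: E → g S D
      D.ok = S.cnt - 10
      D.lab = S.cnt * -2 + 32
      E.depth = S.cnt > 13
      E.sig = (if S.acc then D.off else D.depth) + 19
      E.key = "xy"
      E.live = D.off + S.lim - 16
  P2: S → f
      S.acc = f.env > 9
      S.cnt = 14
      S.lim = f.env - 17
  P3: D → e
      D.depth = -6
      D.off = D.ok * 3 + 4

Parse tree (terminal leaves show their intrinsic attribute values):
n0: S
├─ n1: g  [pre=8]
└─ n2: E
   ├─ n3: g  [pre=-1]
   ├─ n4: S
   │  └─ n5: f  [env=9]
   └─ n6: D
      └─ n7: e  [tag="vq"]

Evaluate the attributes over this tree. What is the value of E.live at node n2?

1. n1.pre = 8  [terminal]
2. n3.pre = -1  [terminal]
3. n5.env = 9  [terminal]
4. n4.acc = false  [f.env > 9]
5. n4.cnt = 14  [14]
6. n4.lim = -8  [f.env - 17]
7. n6.ok = 4  [S.cnt - 10]
8. n6.lab = 4  [S.cnt * -2 + 32]
9. n7.tag = "vq"  [terminal]
10. n6.depth = -6  [-6]
11. n6.off = 16  [D.ok * 3 + 4]
12. n2.depth = true  [S.cnt > 13]
13. n2.sig = 13  [(if S.acc then D.off else D.depth) + 19]
14. n2.key = "xy"  ["xy"]
15. n2.live = -8  [D.off + S.lim - 16]
16. n0.acc = true  [E.depth == true]
17. n0.cnt = 0  [E.sig * 3 - 39]
18. n0.lim = 3  [g.pre * 3 - 21]

-8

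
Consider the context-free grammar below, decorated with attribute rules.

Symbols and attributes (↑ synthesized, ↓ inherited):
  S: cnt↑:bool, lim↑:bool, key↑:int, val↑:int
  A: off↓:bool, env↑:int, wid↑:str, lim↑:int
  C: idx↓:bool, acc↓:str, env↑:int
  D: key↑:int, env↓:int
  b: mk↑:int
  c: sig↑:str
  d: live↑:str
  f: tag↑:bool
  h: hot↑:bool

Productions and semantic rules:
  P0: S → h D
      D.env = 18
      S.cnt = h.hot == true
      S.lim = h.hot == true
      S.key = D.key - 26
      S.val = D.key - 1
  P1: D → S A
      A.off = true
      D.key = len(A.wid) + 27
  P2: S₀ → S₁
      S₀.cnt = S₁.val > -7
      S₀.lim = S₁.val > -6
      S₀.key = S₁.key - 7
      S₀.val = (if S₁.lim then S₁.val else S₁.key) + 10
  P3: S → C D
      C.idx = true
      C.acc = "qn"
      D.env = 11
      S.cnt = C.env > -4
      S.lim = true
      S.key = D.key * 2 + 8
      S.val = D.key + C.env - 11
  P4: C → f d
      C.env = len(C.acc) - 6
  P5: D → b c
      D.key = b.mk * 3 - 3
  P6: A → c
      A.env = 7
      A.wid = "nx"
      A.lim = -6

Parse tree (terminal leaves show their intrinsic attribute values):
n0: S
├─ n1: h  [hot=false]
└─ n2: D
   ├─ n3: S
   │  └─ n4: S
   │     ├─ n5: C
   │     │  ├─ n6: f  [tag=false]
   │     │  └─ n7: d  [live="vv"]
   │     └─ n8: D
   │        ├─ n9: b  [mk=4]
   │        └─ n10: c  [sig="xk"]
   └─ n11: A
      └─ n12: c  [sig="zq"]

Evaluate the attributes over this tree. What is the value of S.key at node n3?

1. n1.hot = false  [terminal]
2. n2.env = 18  [18]
3. n5.idx = true  [true]
4. n5.acc = "qn"  ["qn"]
5. n6.tag = false  [terminal]
6. n7.live = "vv"  [terminal]
7. n5.env = -4  [len(C.acc) - 6]
8. n8.env = 11  [11]
9. n9.mk = 4  [terminal]
10. n10.sig = "xk"  [terminal]
11. n8.key = 9  [b.mk * 3 - 3]
12. n4.cnt = false  [C.env > -4]
13. n4.lim = true  [true]
14. n4.key = 26  [D.key * 2 + 8]
15. n4.val = -6  [D.key + C.env - 11]
16. n3.cnt = true  [S₁.val > -7]
17. n3.lim = false  [S₁.val > -6]
18. n3.key = 19  [S₁.key - 7]
19. n3.val = 4  [(if S₁.lim then S₁.val else S₁.key) + 10]
20. n11.off = true  [true]
21. n12.sig = "zq"  [terminal]
22. n11.env = 7  [7]
23. n11.wid = "nx"  ["nx"]
24. n11.lim = -6  [-6]
25. n2.key = 29  [len(A.wid) + 27]
26. n0.cnt = false  [h.hot == true]
27. n0.lim = false  [h.hot == true]
28. n0.key = 3  [D.key - 26]
29. n0.val = 28  [D.key - 1]

19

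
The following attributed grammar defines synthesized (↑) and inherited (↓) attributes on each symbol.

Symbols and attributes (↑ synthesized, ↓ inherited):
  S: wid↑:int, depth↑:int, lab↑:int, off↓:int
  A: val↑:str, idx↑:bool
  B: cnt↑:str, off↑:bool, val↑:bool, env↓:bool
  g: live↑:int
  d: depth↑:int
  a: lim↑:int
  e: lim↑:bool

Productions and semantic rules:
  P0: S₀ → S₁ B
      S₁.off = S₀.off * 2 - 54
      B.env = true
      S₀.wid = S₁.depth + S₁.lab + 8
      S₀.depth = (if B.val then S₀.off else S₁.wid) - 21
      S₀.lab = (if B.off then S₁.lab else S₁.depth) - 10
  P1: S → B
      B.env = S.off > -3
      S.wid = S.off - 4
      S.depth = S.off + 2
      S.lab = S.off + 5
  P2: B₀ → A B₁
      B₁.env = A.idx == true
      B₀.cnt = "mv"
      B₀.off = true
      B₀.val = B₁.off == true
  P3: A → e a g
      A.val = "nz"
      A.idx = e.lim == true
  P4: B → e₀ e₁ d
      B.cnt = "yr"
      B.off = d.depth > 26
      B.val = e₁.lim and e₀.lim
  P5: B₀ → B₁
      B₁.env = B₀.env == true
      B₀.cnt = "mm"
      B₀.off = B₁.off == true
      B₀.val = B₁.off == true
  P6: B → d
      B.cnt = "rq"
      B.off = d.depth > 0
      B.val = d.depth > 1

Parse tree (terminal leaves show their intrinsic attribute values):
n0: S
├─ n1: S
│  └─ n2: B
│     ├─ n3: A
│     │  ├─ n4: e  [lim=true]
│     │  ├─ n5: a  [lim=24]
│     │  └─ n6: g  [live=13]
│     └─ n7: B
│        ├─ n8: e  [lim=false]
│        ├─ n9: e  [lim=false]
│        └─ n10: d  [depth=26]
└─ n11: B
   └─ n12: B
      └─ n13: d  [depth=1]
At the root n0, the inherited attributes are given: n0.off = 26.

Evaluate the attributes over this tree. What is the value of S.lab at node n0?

1. n0.off = 26  [given at root]
2. n1.off = -2  [S₀.off * 2 - 54]
3. n2.env = true  [S.off > -3]
4. n4.lim = true  [terminal]
5. n5.lim = 24  [terminal]
6. n6.live = 13  [terminal]
7. n3.val = "nz"  ["nz"]
8. n3.idx = true  [e.lim == true]
9. n7.env = true  [A.idx == true]
10. n8.lim = false  [terminal]
11. n9.lim = false  [terminal]
12. n10.depth = 26  [terminal]
13. n7.cnt = "yr"  ["yr"]
14. n7.off = false  [d.depth > 26]
15. n7.val = false  [e₁.lim and e₀.lim]
16. n2.cnt = "mv"  ["mv"]
17. n2.off = true  [true]
18. n2.val = false  [B₁.off == true]
19. n1.wid = -6  [S.off - 4]
20. n1.depth = 0  [S.off + 2]
21. n1.lab = 3  [S.off + 5]
22. n11.env = true  [true]
23. n12.env = true  [B₀.env == true]
24. n13.depth = 1  [terminal]
25. n12.cnt = "rq"  ["rq"]
26. n12.off = true  [d.depth > 0]
27. n12.val = false  [d.depth > 1]
28. n11.cnt = "mm"  ["mm"]
29. n11.off = true  [B₁.off == true]
30. n11.val = true  [B₁.off == true]
31. n0.wid = 11  [S₁.depth + S₁.lab + 8]
32. n0.depth = 5  [(if B.val then S₀.off else S₁.wid) - 21]
33. n0.lab = -7  [(if B.off then S₁.lab else S₁.depth) - 10]

-7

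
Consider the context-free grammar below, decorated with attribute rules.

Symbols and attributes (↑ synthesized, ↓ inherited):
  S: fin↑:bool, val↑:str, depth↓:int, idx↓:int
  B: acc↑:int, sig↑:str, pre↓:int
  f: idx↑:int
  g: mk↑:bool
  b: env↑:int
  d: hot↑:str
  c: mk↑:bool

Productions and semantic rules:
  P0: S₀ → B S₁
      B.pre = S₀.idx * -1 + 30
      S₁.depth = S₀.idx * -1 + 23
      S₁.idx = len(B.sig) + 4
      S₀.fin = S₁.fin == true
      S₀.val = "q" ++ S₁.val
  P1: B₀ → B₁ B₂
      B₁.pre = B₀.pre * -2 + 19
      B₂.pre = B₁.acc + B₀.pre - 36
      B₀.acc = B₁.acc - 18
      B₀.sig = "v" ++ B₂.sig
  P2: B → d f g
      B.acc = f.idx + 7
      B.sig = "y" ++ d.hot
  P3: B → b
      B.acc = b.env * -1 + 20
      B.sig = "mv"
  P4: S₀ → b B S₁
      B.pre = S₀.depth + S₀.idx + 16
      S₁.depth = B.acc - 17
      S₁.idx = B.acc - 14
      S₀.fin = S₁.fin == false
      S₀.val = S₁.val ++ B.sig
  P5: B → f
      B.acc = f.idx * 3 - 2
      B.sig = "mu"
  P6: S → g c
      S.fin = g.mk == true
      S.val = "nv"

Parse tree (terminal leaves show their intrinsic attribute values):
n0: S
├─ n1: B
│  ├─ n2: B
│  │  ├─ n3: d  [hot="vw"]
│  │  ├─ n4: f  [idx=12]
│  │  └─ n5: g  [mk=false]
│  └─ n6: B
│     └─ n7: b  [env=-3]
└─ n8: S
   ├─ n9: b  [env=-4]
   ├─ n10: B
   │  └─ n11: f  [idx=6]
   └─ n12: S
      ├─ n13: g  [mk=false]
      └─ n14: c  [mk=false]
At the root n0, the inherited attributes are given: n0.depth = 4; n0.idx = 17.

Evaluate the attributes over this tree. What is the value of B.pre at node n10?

29

1. n0.depth = 4  [given at root]
2. n0.idx = 17  [given at root]
3. n1.pre = 13  [S₀.idx * -1 + 30]
4. n2.pre = -7  [B₀.pre * -2 + 19]
5. n3.hot = "vw"  [terminal]
6. n4.idx = 12  [terminal]
7. n5.mk = false  [terminal]
8. n2.acc = 19  [f.idx + 7]
9. n2.sig = "yvw"  ["y" ++ d.hot]
10. n6.pre = -4  [B₁.acc + B₀.pre - 36]
11. n7.env = -3  [terminal]
12. n6.acc = 23  [b.env * -1 + 20]
13. n6.sig = "mv"  ["mv"]
14. n1.acc = 1  [B₁.acc - 18]
15. n1.sig = "vmv"  ["v" ++ B₂.sig]
16. n8.depth = 6  [S₀.idx * -1 + 23]
17. n8.idx = 7  [len(B.sig) + 4]
18. n9.env = -4  [terminal]
19. n10.pre = 29  [S₀.depth + S₀.idx + 16]
20. n11.idx = 6  [terminal]
21. n10.acc = 16  [f.idx * 3 - 2]
22. n10.sig = "mu"  ["mu"]
23. n12.depth = -1  [B.acc - 17]
24. n12.idx = 2  [B.acc - 14]
25. n13.mk = false  [terminal]
26. n14.mk = false  [terminal]
27. n12.fin = false  [g.mk == true]
28. n12.val = "nv"  ["nv"]
29. n8.fin = true  [S₁.fin == false]
30. n8.val = "nvmu"  [S₁.val ++ B.sig]
31. n0.fin = true  [S₁.fin == true]
32. n0.val = "qnvmu"  ["q" ++ S₁.val]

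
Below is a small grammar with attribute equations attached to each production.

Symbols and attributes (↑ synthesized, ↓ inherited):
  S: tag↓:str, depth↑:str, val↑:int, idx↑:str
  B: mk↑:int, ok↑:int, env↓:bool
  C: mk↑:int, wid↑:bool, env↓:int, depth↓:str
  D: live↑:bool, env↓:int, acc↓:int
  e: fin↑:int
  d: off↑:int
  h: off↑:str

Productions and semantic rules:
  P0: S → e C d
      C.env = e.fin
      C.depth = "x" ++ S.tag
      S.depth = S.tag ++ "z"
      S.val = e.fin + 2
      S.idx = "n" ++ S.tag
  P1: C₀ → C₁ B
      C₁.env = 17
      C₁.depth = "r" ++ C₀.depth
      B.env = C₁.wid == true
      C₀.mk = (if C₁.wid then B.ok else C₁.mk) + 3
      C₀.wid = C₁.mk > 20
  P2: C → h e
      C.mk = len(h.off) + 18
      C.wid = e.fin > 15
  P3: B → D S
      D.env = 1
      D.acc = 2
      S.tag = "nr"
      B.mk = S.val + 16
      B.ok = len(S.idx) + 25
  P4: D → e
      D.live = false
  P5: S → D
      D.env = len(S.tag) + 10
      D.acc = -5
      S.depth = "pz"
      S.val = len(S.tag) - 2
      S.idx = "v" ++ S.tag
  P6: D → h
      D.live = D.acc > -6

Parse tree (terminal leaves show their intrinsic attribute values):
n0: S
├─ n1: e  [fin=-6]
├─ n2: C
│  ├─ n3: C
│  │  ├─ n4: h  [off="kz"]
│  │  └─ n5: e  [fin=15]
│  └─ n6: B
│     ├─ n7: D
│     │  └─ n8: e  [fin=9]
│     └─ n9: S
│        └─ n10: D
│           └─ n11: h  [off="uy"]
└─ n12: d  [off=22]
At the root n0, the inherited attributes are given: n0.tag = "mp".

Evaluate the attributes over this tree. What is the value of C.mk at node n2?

23

1. n0.tag = "mp"  [given at root]
2. n1.fin = -6  [terminal]
3. n2.env = -6  [e.fin]
4. n2.depth = "xmp"  ["x" ++ S.tag]
5. n3.env = 17  [17]
6. n3.depth = "rxmp"  ["r" ++ C₀.depth]
7. n4.off = "kz"  [terminal]
8. n5.fin = 15  [terminal]
9. n3.mk = 20  [len(h.off) + 18]
10. n3.wid = false  [e.fin > 15]
11. n6.env = false  [C₁.wid == true]
12. n7.env = 1  [1]
13. n7.acc = 2  [2]
14. n8.fin = 9  [terminal]
15. n7.live = false  [false]
16. n9.tag = "nr"  ["nr"]
17. n10.env = 12  [len(S.tag) + 10]
18. n10.acc = -5  [-5]
19. n11.off = "uy"  [terminal]
20. n10.live = true  [D.acc > -6]
21. n9.depth = "pz"  ["pz"]
22. n9.val = 0  [len(S.tag) - 2]
23. n9.idx = "vnr"  ["v" ++ S.tag]
24. n6.mk = 16  [S.val + 16]
25. n6.ok = 28  [len(S.idx) + 25]
26. n2.mk = 23  [(if C₁.wid then B.ok else C₁.mk) + 3]
27. n2.wid = false  [C₁.mk > 20]
28. n12.off = 22  [terminal]
29. n0.depth = "mpz"  [S.tag ++ "z"]
30. n0.val = -4  [e.fin + 2]
31. n0.idx = "nmp"  ["n" ++ S.tag]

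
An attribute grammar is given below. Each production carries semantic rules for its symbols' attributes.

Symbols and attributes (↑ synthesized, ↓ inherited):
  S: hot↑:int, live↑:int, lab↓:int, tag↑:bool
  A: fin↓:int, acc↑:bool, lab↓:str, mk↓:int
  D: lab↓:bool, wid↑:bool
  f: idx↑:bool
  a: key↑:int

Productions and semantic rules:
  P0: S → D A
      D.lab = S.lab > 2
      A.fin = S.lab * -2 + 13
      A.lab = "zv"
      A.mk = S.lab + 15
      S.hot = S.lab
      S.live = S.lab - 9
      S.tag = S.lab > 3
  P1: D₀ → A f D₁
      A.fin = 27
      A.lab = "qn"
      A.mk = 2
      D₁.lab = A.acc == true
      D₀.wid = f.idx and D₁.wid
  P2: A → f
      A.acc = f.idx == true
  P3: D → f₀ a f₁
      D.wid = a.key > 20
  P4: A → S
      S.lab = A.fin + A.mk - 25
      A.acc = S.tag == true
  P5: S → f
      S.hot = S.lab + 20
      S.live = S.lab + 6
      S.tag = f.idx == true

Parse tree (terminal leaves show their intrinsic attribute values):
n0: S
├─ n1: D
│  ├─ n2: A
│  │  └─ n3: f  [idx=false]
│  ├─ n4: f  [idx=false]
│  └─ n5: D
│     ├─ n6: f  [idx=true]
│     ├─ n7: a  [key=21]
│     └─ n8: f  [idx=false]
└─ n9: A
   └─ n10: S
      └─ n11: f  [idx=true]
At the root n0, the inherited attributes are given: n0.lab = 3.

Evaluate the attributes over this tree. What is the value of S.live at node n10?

6

1. n0.lab = 3  [given at root]
2. n1.lab = true  [S.lab > 2]
3. n2.fin = 27  [27]
4. n2.lab = "qn"  ["qn"]
5. n2.mk = 2  [2]
6. n3.idx = false  [terminal]
7. n2.acc = false  [f.idx == true]
8. n4.idx = false  [terminal]
9. n5.lab = false  [A.acc == true]
10. n6.idx = true  [terminal]
11. n7.key = 21  [terminal]
12. n8.idx = false  [terminal]
13. n5.wid = true  [a.key > 20]
14. n1.wid = false  [f.idx and D₁.wid]
15. n9.fin = 7  [S.lab * -2 + 13]
16. n9.lab = "zv"  ["zv"]
17. n9.mk = 18  [S.lab + 15]
18. n10.lab = 0  [A.fin + A.mk - 25]
19. n11.idx = true  [terminal]
20. n10.hot = 20  [S.lab + 20]
21. n10.live = 6  [S.lab + 6]
22. n10.tag = true  [f.idx == true]
23. n9.acc = true  [S.tag == true]
24. n0.hot = 3  [S.lab]
25. n0.live = -6  [S.lab - 9]
26. n0.tag = false  [S.lab > 3]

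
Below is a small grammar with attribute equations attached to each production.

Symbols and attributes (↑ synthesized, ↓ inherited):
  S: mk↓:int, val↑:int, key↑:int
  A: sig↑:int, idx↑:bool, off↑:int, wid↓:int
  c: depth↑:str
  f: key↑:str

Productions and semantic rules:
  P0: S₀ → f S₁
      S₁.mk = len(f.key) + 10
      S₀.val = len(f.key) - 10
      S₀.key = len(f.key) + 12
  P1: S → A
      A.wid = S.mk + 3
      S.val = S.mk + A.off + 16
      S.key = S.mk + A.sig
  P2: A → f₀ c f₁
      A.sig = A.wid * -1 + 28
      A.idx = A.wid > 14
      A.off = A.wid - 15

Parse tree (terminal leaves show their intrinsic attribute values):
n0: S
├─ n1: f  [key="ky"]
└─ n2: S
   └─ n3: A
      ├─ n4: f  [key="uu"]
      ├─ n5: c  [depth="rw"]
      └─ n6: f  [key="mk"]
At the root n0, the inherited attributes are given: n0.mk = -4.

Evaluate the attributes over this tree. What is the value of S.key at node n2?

1. n0.mk = -4  [given at root]
2. n1.key = "ky"  [terminal]
3. n2.mk = 12  [len(f.key) + 10]
4. n3.wid = 15  [S.mk + 3]
5. n4.key = "uu"  [terminal]
6. n5.depth = "rw"  [terminal]
7. n6.key = "mk"  [terminal]
8. n3.sig = 13  [A.wid * -1 + 28]
9. n3.idx = true  [A.wid > 14]
10. n3.off = 0  [A.wid - 15]
11. n2.val = 28  [S.mk + A.off + 16]
12. n2.key = 25  [S.mk + A.sig]
13. n0.val = -8  [len(f.key) - 10]
14. n0.key = 14  [len(f.key) + 12]

25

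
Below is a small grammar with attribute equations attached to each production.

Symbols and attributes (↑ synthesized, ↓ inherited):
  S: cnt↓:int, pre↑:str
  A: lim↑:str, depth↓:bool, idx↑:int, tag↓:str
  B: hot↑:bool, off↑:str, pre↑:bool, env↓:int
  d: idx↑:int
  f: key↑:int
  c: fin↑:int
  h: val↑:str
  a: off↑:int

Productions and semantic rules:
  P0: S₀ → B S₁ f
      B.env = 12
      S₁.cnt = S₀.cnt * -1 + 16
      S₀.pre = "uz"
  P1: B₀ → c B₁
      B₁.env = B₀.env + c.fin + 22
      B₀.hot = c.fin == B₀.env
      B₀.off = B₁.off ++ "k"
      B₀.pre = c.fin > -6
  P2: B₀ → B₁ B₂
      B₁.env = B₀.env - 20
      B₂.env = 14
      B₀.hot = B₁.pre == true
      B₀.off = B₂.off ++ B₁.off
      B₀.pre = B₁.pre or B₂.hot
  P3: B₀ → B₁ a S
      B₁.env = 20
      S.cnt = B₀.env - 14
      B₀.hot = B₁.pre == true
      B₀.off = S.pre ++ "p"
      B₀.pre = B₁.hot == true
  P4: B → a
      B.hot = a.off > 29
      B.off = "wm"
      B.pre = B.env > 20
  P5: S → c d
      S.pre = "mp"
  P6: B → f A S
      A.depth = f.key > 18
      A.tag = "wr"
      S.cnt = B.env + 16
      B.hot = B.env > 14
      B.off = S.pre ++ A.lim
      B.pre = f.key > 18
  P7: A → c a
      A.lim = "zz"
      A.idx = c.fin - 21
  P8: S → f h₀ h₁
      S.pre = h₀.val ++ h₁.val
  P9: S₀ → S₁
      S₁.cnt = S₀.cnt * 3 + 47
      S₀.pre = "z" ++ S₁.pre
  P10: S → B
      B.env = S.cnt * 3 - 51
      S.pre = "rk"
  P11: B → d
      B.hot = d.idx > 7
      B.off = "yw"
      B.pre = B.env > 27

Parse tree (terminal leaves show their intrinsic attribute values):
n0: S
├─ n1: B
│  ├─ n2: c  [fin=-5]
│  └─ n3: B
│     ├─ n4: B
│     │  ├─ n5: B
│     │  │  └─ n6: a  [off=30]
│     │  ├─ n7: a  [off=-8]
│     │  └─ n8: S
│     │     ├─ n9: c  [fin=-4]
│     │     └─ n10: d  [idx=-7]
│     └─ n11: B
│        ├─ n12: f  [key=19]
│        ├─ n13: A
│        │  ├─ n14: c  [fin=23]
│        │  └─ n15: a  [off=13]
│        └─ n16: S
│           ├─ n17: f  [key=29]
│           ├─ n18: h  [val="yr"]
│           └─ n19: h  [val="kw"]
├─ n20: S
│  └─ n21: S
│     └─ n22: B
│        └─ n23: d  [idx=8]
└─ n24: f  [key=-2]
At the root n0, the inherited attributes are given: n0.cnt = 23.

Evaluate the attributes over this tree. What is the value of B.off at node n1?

"yrkwzzmppk"

1. n0.cnt = 23  [given at root]
2. n1.env = 12  [12]
3. n2.fin = -5  [terminal]
4. n3.env = 29  [B₀.env + c.fin + 22]
5. n4.env = 9  [B₀.env - 20]
6. n5.env = 20  [20]
7. n6.off = 30  [terminal]
8. n5.hot = true  [a.off > 29]
9. n5.off = "wm"  ["wm"]
10. n5.pre = false  [B.env > 20]
11. n7.off = -8  [terminal]
12. n8.cnt = -5  [B₀.env - 14]
13. n9.fin = -4  [terminal]
14. n10.idx = -7  [terminal]
15. n8.pre = "mp"  ["mp"]
16. n4.hot = false  [B₁.pre == true]
17. n4.off = "mpp"  [S.pre ++ "p"]
18. n4.pre = true  [B₁.hot == true]
19. n11.env = 14  [14]
20. n12.key = 19  [terminal]
21. n13.depth = true  [f.key > 18]
22. n13.tag = "wr"  ["wr"]
23. n14.fin = 23  [terminal]
24. n15.off = 13  [terminal]
25. n13.lim = "zz"  ["zz"]
26. n13.idx = 2  [c.fin - 21]
27. n16.cnt = 30  [B.env + 16]
28. n17.key = 29  [terminal]
29. n18.val = "yr"  [terminal]
30. n19.val = "kw"  [terminal]
31. n16.pre = "yrkw"  [h₀.val ++ h₁.val]
32. n11.hot = false  [B.env > 14]
33. n11.off = "yrkwzz"  [S.pre ++ A.lim]
34. n11.pre = true  [f.key > 18]
35. n3.hot = true  [B₁.pre == true]
36. n3.off = "yrkwzzmpp"  [B₂.off ++ B₁.off]
37. n3.pre = true  [B₁.pre or B₂.hot]
38. n1.hot = false  [c.fin == B₀.env]
39. n1.off = "yrkwzzmppk"  [B₁.off ++ "k"]
40. n1.pre = true  [c.fin > -6]
41. n20.cnt = -7  [S₀.cnt * -1 + 16]
42. n21.cnt = 26  [S₀.cnt * 3 + 47]
43. n22.env = 27  [S.cnt * 3 - 51]
44. n23.idx = 8  [terminal]
45. n22.hot = true  [d.idx > 7]
46. n22.off = "yw"  ["yw"]
47. n22.pre = false  [B.env > 27]
48. n21.pre = "rk"  ["rk"]
49. n20.pre = "zrk"  ["z" ++ S₁.pre]
50. n24.key = -2  [terminal]
51. n0.pre = "uz"  ["uz"]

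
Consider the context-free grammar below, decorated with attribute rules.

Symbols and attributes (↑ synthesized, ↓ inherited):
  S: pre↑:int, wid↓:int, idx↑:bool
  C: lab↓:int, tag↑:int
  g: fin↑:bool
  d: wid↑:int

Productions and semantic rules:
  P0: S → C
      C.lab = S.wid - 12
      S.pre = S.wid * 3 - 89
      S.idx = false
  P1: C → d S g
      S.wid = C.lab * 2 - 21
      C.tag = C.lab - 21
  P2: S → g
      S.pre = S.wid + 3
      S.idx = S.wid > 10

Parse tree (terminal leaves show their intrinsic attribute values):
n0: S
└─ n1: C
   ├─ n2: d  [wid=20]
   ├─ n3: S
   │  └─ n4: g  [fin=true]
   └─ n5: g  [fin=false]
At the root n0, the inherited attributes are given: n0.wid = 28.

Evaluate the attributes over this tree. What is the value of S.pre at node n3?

14

1. n0.wid = 28  [given at root]
2. n1.lab = 16  [S.wid - 12]
3. n2.wid = 20  [terminal]
4. n3.wid = 11  [C.lab * 2 - 21]
5. n4.fin = true  [terminal]
6. n3.pre = 14  [S.wid + 3]
7. n3.idx = true  [S.wid > 10]
8. n5.fin = false  [terminal]
9. n1.tag = -5  [C.lab - 21]
10. n0.pre = -5  [S.wid * 3 - 89]
11. n0.idx = false  [false]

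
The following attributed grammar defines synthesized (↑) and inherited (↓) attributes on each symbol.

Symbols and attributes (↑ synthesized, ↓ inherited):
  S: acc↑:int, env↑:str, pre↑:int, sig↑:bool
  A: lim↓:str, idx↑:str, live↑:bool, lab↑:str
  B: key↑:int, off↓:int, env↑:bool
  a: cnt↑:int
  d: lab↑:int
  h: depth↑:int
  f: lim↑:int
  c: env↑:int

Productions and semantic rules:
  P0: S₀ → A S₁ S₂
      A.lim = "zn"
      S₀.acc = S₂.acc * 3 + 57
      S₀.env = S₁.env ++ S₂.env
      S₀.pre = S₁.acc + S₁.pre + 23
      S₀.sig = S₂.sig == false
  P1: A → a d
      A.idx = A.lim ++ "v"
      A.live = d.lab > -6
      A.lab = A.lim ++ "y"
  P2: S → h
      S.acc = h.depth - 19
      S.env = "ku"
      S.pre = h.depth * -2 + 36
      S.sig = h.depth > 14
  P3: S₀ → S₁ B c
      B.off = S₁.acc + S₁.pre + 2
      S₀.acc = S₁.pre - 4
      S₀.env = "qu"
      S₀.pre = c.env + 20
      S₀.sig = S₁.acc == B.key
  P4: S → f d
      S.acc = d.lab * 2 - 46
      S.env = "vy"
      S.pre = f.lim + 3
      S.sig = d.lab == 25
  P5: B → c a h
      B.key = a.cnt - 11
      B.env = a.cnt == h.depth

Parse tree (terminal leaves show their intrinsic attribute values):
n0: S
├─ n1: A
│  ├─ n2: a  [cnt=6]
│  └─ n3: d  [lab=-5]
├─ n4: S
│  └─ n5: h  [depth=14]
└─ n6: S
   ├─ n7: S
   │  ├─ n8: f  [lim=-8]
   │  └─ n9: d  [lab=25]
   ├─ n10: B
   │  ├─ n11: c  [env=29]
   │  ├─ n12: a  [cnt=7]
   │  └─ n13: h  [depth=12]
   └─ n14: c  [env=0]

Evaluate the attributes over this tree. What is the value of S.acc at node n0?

30

1. n1.lim = "zn"  ["zn"]
2. n2.cnt = 6  [terminal]
3. n3.lab = -5  [terminal]
4. n1.idx = "znv"  [A.lim ++ "v"]
5. n1.live = true  [d.lab > -6]
6. n1.lab = "zny"  [A.lim ++ "y"]
7. n5.depth = 14  [terminal]
8. n4.acc = -5  [h.depth - 19]
9. n4.env = "ku"  ["ku"]
10. n4.pre = 8  [h.depth * -2 + 36]
11. n4.sig = false  [h.depth > 14]
12. n8.lim = -8  [terminal]
13. n9.lab = 25  [terminal]
14. n7.acc = 4  [d.lab * 2 - 46]
15. n7.env = "vy"  ["vy"]
16. n7.pre = -5  [f.lim + 3]
17. n7.sig = true  [d.lab == 25]
18. n10.off = 1  [S₁.acc + S₁.pre + 2]
19. n11.env = 29  [terminal]
20. n12.cnt = 7  [terminal]
21. n13.depth = 12  [terminal]
22. n10.key = -4  [a.cnt - 11]
23. n10.env = false  [a.cnt == h.depth]
24. n14.env = 0  [terminal]
25. n6.acc = -9  [S₁.pre - 4]
26. n6.env = "qu"  ["qu"]
27. n6.pre = 20  [c.env + 20]
28. n6.sig = false  [S₁.acc == B.key]
29. n0.acc = 30  [S₂.acc * 3 + 57]
30. n0.env = "kuqu"  [S₁.env ++ S₂.env]
31. n0.pre = 26  [S₁.acc + S₁.pre + 23]
32. n0.sig = true  [S₂.sig == false]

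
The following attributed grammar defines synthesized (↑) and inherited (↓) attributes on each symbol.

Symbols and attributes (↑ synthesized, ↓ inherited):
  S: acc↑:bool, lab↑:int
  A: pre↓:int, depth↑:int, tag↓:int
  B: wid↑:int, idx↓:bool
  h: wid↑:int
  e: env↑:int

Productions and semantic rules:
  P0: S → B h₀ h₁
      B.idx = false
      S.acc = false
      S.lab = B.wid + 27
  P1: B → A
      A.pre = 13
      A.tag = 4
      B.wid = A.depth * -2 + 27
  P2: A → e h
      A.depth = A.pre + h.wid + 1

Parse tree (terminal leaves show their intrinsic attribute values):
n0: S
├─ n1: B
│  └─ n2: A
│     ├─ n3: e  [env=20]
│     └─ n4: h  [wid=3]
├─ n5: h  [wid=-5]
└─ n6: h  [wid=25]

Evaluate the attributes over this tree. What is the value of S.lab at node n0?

1. n1.idx = false  [false]
2. n2.pre = 13  [13]
3. n2.tag = 4  [4]
4. n3.env = 20  [terminal]
5. n4.wid = 3  [terminal]
6. n2.depth = 17  [A.pre + h.wid + 1]
7. n1.wid = -7  [A.depth * -2 + 27]
8. n5.wid = -5  [terminal]
9. n6.wid = 25  [terminal]
10. n0.acc = false  [false]
11. n0.lab = 20  [B.wid + 27]

20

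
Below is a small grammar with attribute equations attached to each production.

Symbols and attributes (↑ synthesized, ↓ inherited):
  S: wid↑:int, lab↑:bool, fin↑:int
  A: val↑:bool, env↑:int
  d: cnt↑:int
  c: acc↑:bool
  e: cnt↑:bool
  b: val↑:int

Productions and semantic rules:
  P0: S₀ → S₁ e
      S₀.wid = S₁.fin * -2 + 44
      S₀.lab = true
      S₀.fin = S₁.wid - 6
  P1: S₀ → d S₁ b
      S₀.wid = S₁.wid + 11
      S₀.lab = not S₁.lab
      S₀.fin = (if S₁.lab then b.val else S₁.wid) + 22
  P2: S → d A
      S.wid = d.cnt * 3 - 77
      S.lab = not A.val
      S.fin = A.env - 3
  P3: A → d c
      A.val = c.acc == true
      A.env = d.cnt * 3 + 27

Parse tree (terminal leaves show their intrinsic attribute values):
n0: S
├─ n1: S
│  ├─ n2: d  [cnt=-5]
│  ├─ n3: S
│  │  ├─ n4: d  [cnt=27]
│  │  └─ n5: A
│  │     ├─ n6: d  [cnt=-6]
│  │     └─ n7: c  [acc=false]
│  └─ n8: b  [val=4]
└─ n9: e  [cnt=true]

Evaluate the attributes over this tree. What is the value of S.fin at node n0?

1. n2.cnt = -5  [terminal]
2. n4.cnt = 27  [terminal]
3. n6.cnt = -6  [terminal]
4. n7.acc = false  [terminal]
5. n5.val = false  [c.acc == true]
6. n5.env = 9  [d.cnt * 3 + 27]
7. n3.wid = 4  [d.cnt * 3 - 77]
8. n3.lab = true  [not A.val]
9. n3.fin = 6  [A.env - 3]
10. n8.val = 4  [terminal]
11. n1.wid = 15  [S₁.wid + 11]
12. n1.lab = false  [not S₁.lab]
13. n1.fin = 26  [(if S₁.lab then b.val else S₁.wid) + 22]
14. n9.cnt = true  [terminal]
15. n0.wid = -8  [S₁.fin * -2 + 44]
16. n0.lab = true  [true]
17. n0.fin = 9  [S₁.wid - 6]

9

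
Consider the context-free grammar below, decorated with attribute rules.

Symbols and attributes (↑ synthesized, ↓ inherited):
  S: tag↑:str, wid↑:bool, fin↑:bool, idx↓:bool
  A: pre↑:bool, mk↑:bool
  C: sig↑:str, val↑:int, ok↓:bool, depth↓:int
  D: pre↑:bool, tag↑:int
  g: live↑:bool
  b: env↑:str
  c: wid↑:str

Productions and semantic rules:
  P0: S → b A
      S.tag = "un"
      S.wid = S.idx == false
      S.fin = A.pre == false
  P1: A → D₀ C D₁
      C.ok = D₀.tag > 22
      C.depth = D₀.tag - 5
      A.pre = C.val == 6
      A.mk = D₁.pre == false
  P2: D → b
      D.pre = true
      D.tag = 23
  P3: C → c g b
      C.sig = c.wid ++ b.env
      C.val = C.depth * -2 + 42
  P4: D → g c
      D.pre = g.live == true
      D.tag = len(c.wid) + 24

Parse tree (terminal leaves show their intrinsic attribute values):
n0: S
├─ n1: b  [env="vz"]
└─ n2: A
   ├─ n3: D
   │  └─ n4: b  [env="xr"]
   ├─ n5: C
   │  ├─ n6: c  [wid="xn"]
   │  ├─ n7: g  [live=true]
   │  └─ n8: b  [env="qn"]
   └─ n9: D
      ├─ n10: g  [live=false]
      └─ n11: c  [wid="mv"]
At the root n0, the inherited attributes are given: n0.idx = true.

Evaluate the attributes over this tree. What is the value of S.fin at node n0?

false

1. n0.idx = true  [given at root]
2. n1.env = "vz"  [terminal]
3. n4.env = "xr"  [terminal]
4. n3.pre = true  [true]
5. n3.tag = 23  [23]
6. n5.ok = true  [D₀.tag > 22]
7. n5.depth = 18  [D₀.tag - 5]
8. n6.wid = "xn"  [terminal]
9. n7.live = true  [terminal]
10. n8.env = "qn"  [terminal]
11. n5.sig = "xnqn"  [c.wid ++ b.env]
12. n5.val = 6  [C.depth * -2 + 42]
13. n10.live = false  [terminal]
14. n11.wid = "mv"  [terminal]
15. n9.pre = false  [g.live == true]
16. n9.tag = 26  [len(c.wid) + 24]
17. n2.pre = true  [C.val == 6]
18. n2.mk = true  [D₁.pre == false]
19. n0.tag = "un"  ["un"]
20. n0.wid = false  [S.idx == false]
21. n0.fin = false  [A.pre == false]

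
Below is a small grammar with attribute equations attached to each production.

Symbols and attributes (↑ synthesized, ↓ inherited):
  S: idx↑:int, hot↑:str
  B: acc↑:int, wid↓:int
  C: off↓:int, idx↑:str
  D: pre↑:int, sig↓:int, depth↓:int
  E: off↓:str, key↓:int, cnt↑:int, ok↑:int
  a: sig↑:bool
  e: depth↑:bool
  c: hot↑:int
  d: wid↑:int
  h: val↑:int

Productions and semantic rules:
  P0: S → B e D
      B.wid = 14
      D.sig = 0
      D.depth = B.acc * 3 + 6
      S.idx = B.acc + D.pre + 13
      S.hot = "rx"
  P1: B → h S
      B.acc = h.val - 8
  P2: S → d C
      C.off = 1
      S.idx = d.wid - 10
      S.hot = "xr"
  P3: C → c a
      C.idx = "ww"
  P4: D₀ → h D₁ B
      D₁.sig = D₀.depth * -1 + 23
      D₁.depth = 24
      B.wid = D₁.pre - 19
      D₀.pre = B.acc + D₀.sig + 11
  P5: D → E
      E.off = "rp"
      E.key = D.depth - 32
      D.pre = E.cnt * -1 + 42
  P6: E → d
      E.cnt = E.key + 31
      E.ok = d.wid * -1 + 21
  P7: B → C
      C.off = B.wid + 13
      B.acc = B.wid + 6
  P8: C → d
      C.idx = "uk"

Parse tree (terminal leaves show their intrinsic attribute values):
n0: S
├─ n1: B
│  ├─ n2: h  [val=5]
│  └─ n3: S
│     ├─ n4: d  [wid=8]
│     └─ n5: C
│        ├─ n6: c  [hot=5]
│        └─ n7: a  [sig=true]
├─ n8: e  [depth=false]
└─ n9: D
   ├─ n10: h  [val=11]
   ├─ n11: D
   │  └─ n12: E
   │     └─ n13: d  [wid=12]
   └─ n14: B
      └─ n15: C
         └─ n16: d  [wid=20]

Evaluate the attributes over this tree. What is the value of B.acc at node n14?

6

1. n1.wid = 14  [14]
2. n2.val = 5  [terminal]
3. n4.wid = 8  [terminal]
4. n5.off = 1  [1]
5. n6.hot = 5  [terminal]
6. n7.sig = true  [terminal]
7. n5.idx = "ww"  ["ww"]
8. n3.idx = -2  [d.wid - 10]
9. n3.hot = "xr"  ["xr"]
10. n1.acc = -3  [h.val - 8]
11. n8.depth = false  [terminal]
12. n9.sig = 0  [0]
13. n9.depth = -3  [B.acc * 3 + 6]
14. n10.val = 11  [terminal]
15. n11.sig = 26  [D₀.depth * -1 + 23]
16. n11.depth = 24  [24]
17. n12.off = "rp"  ["rp"]
18. n12.key = -8  [D.depth - 32]
19. n13.wid = 12  [terminal]
20. n12.cnt = 23  [E.key + 31]
21. n12.ok = 9  [d.wid * -1 + 21]
22. n11.pre = 19  [E.cnt * -1 + 42]
23. n14.wid = 0  [D₁.pre - 19]
24. n15.off = 13  [B.wid + 13]
25. n16.wid = 20  [terminal]
26. n15.idx = "uk"  ["uk"]
27. n14.acc = 6  [B.wid + 6]
28. n9.pre = 17  [B.acc + D₀.sig + 11]
29. n0.idx = 27  [B.acc + D.pre + 13]
30. n0.hot = "rx"  ["rx"]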